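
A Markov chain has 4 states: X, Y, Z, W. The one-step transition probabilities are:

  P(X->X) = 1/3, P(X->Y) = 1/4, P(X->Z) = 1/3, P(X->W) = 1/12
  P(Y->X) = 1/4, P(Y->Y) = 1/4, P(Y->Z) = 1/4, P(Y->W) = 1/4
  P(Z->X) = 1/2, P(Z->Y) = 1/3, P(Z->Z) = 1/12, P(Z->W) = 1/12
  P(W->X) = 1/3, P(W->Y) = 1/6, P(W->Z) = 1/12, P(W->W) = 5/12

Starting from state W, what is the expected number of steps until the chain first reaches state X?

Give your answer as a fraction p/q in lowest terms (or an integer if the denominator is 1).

Answer: 128/43

Derivation:
Let h_i = expected steps to first reach X from state i.
Boundary: h_X = 0.
First-step equations for the other states:
  h_Y = 1 + 1/4*h_X + 1/4*h_Y + 1/4*h_Z + 1/4*h_W
  h_Z = 1 + 1/2*h_X + 1/3*h_Y + 1/12*h_Z + 1/12*h_W
  h_W = 1 + 1/3*h_X + 1/6*h_Y + 1/12*h_Z + 5/12*h_W

Substituting h_X = 0 and rearranging gives the linear system (I - Q) h = 1:
  [3/4, -1/4, -1/4] . (h_Y, h_Z, h_W) = 1
  [-1/3, 11/12, -1/12] . (h_Y, h_Z, h_W) = 1
  [-1/6, -1/12, 7/12] . (h_Y, h_Z, h_W) = 1

Solving yields:
  h_Y = 136/43
  h_Z = 108/43
  h_W = 128/43

Starting state is W, so the expected hitting time is h_W = 128/43.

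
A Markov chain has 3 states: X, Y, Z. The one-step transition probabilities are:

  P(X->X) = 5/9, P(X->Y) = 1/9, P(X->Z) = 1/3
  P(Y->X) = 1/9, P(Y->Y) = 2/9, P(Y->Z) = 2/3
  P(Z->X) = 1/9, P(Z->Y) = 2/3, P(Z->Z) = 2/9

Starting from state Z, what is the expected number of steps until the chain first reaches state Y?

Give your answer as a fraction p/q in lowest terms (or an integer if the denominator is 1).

Let h_i = expected steps to first reach Y from state i.
Boundary: h_Y = 0.
First-step equations for the other states:
  h_X = 1 + 5/9*h_X + 1/9*h_Y + 1/3*h_Z
  h_Z = 1 + 1/9*h_X + 2/3*h_Y + 2/9*h_Z

Substituting h_Y = 0 and rearranging gives the linear system (I - Q) h = 1:
  [4/9, -1/3] . (h_X, h_Z) = 1
  [-1/9, 7/9] . (h_X, h_Z) = 1

Solving yields:
  h_X = 18/5
  h_Z = 9/5

Starting state is Z, so the expected hitting time is h_Z = 9/5.

Answer: 9/5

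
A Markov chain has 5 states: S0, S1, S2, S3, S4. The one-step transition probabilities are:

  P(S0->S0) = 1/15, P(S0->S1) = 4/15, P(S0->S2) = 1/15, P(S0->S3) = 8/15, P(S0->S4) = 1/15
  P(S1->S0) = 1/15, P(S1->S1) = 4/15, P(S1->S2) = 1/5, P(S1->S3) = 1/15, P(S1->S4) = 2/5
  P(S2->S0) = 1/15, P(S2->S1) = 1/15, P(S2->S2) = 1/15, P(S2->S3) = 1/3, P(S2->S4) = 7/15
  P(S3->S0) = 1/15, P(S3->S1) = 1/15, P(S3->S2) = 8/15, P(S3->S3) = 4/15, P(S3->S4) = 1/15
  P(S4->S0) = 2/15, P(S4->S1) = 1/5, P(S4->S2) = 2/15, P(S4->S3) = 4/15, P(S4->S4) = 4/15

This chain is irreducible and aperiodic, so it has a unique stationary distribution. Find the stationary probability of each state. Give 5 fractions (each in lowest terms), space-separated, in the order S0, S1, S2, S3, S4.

The stationary distribution satisfies pi = pi * P, i.e.:
  pi_S0 = 1/15*pi_S0 + 1/15*pi_S1 + 1/15*pi_S2 + 1/15*pi_S3 + 2/15*pi_S4
  pi_S1 = 4/15*pi_S0 + 4/15*pi_S1 + 1/15*pi_S2 + 1/15*pi_S3 + 1/5*pi_S4
  pi_S2 = 1/15*pi_S0 + 1/5*pi_S1 + 1/15*pi_S2 + 8/15*pi_S3 + 2/15*pi_S4
  pi_S3 = 8/15*pi_S0 + 1/15*pi_S1 + 1/3*pi_S2 + 4/15*pi_S3 + 4/15*pi_S4
  pi_S4 = 1/15*pi_S0 + 2/5*pi_S1 + 7/15*pi_S2 + 1/15*pi_S3 + 4/15*pi_S4
with normalization: pi_S0 + pi_S1 + pi_S2 + pi_S3 + pi_S4 = 1.

Using the first 4 balance equations plus normalization, the linear system A*pi = b is:
  [-14/15, 1/15, 1/15, 1/15, 2/15] . pi = 0
  [4/15, -11/15, 1/15, 1/15, 1/5] . pi = 0
  [1/15, 1/5, -14/15, 8/15, 2/15] . pi = 0
  [8/15, 1/15, 1/3, -11/15, 4/15] . pi = 0
  [1, 1, 1, 1, 1] . pi = 1

Solving yields:
  pi_S0 = 545/6483
  pi_S1 = 639/4322
  pi_S2 = 6019/25932
  pi_S3 = 2377/8644
  pi_S4 = 564/2161

Verification (pi * P):
  545/6483*1/15 + 639/4322*1/15 + 6019/25932*1/15 + 2377/8644*1/15 + 564/2161*2/15 = 545/6483 = pi_S0  (ok)
  545/6483*4/15 + 639/4322*4/15 + 6019/25932*1/15 + 2377/8644*1/15 + 564/2161*1/5 = 639/4322 = pi_S1  (ok)
  545/6483*1/15 + 639/4322*1/5 + 6019/25932*1/15 + 2377/8644*8/15 + 564/2161*2/15 = 6019/25932 = pi_S2  (ok)
  545/6483*8/15 + 639/4322*1/15 + 6019/25932*1/3 + 2377/8644*4/15 + 564/2161*4/15 = 2377/8644 = pi_S3  (ok)
  545/6483*1/15 + 639/4322*2/5 + 6019/25932*7/15 + 2377/8644*1/15 + 564/2161*4/15 = 564/2161 = pi_S4  (ok)

Answer: 545/6483 639/4322 6019/25932 2377/8644 564/2161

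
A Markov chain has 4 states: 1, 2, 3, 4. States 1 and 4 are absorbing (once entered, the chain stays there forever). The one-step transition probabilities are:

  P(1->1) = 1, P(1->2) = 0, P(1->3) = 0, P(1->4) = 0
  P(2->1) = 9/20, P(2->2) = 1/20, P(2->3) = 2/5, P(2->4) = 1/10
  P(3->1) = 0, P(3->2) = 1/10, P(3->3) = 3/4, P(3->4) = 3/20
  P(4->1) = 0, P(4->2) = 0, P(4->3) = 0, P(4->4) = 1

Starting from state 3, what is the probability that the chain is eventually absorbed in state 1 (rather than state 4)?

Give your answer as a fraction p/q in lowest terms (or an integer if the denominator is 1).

Let a_i = P(absorbed in 1 | start in state i).
Boundary conditions: a_1 = 1, a_4 = 0.
For each transient state i, a_i = sum_j P(i->j) * a_j:
  a_2 = 9/20*a_1 + 1/20*a_2 + 2/5*a_3 + 1/10*a_4
  a_3 = 0*a_1 + 1/10*a_2 + 3/4*a_3 + 3/20*a_4

Substituting a_1 = 1 and a_4 = 0, rearrange to (I - Q) a = r where r[i] = P(i -> 1):
  [19/20, -2/5] . (a_2, a_3) = 9/20
  [-1/10, 1/4] . (a_2, a_3) = 0

Solving yields:
  a_2 = 45/79
  a_3 = 18/79

Starting state is 3, so the absorption probability is a_3 = 18/79.

Answer: 18/79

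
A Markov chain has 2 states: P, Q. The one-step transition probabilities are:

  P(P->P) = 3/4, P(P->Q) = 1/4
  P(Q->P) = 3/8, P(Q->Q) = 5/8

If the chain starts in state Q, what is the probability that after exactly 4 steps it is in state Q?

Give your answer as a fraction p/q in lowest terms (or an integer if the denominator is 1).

Answer: 1687/4096

Derivation:
Computing P^4 by repeated multiplication:
P^1 =
  P: [3/4, 1/4]
  Q: [3/8, 5/8]
P^2 =
  P: [21/32, 11/32]
  Q: [33/64, 31/64]
P^3 =
  P: [159/256, 97/256]
  Q: [291/512, 221/512]
P^4 =
  P: [1245/2048, 803/2048]
  Q: [2409/4096, 1687/4096]

(P^4)[Q -> Q] = 1687/4096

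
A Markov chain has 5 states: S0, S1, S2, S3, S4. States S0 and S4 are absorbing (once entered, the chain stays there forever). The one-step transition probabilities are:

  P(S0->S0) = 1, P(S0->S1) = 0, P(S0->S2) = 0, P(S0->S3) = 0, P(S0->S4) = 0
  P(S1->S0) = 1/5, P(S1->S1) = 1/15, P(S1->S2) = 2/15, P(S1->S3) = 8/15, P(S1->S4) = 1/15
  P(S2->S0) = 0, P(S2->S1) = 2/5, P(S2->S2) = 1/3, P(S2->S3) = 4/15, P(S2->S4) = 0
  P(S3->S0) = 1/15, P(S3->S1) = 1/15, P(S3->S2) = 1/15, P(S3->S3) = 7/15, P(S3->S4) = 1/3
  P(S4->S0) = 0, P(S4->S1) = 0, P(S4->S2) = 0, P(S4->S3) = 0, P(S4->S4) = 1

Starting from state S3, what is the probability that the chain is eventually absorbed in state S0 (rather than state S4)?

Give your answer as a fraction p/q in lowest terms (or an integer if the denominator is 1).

Answer: 11/52

Derivation:
Let a_i = P(absorbed in S0 | start in state i).
Boundary conditions: a_S0 = 1, a_S4 = 0.
For each transient state i, a_i = sum_j P(i->j) * a_j:
  a_S1 = 1/5*a_S0 + 1/15*a_S1 + 2/15*a_S2 + 8/15*a_S3 + 1/15*a_S4
  a_S2 = 0*a_S0 + 2/5*a_S1 + 1/3*a_S2 + 4/15*a_S3 + 0*a_S4
  a_S3 = 1/15*a_S0 + 1/15*a_S1 + 1/15*a_S2 + 7/15*a_S3 + 1/3*a_S4

Substituting a_S0 = 1 and a_S4 = 0, rearrange to (I - Q) a = r where r[i] = P(i -> S0):
  [14/15, -2/15, -8/15] . (a_S1, a_S2, a_S3) = 1/5
  [-2/5, 2/3, -4/15] . (a_S1, a_S2, a_S3) = 0
  [-1/15, -1/15, 8/15] . (a_S1, a_S2, a_S3) = 1/15

Solving yields:
  a_S1 = 79/208
  a_S2 = 5/16
  a_S3 = 11/52

Starting state is S3, so the absorption probability is a_S3 = 11/52.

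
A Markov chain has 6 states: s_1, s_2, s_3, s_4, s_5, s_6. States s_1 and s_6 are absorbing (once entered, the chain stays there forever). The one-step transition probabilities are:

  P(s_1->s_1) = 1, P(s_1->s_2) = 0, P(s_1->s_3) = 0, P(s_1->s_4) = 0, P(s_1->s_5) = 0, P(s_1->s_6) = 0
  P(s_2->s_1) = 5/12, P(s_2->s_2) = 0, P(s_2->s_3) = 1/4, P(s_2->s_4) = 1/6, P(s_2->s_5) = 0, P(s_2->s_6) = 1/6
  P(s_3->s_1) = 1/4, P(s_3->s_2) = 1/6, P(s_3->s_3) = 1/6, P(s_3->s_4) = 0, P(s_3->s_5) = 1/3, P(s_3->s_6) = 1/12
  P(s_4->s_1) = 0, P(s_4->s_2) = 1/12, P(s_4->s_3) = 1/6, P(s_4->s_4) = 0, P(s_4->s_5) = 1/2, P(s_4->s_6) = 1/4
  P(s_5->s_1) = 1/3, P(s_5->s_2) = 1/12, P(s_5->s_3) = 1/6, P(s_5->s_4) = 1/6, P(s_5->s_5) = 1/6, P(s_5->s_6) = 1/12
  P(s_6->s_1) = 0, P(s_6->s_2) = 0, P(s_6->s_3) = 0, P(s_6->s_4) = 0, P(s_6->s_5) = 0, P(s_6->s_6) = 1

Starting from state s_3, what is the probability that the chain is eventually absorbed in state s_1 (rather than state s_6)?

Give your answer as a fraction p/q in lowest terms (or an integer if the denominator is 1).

Answer: 470/647

Derivation:
Let a_i = P(absorbed in s_1 | start in state i).
Boundary conditions: a_s_1 = 1, a_s_6 = 0.
For each transient state i, a_i = sum_j P(i->j) * a_j:
  a_s_2 = 5/12*a_s_1 + 0*a_s_2 + 1/4*a_s_3 + 1/6*a_s_4 + 0*a_s_5 + 1/6*a_s_6
  a_s_3 = 1/4*a_s_1 + 1/6*a_s_2 + 1/6*a_s_3 + 0*a_s_4 + 1/3*a_s_5 + 1/12*a_s_6
  a_s_4 = 0*a_s_1 + 1/12*a_s_2 + 1/6*a_s_3 + 0*a_s_4 + 1/2*a_s_5 + 1/4*a_s_6
  a_s_5 = 1/3*a_s_1 + 1/12*a_s_2 + 1/6*a_s_3 + 1/6*a_s_4 + 1/6*a_s_5 + 1/12*a_s_6

Substituting a_s_1 = 1 and a_s_6 = 0, rearrange to (I - Q) a = r where r[i] = P(i -> s_1):
  [1, -1/4, -1/6, 0] . (a_s_2, a_s_3, a_s_4, a_s_5) = 5/12
  [-1/6, 5/6, 0, -1/3] . (a_s_2, a_s_3, a_s_4, a_s_5) = 1/4
  [-1/12, -1/6, 1, -1/2] . (a_s_2, a_s_3, a_s_4, a_s_5) = 0
  [-1/12, -1/6, -1/6, 5/6] . (a_s_2, a_s_3, a_s_4, a_s_5) = 1/3

Solving yields:
  a_s_2 = 1781/2588
  a_s_3 = 470/647
  a_s_4 = 349/647
  a_s_5 = 3737/5176

Starting state is s_3, so the absorption probability is a_s_3 = 470/647.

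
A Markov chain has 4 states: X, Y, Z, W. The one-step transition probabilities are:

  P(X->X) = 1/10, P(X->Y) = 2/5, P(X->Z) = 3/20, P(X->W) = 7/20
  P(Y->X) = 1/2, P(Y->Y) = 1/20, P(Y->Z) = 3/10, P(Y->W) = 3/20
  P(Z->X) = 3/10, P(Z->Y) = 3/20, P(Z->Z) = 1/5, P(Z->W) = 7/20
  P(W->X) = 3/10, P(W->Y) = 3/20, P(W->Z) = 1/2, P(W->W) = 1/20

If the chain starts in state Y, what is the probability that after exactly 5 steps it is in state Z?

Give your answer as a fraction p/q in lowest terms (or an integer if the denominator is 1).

Computing P^5 by repeated multiplication:
P^1 =
  X: [1/10, 2/5, 3/20, 7/20]
  Y: [1/2, 1/20, 3/10, 3/20]
  Z: [3/10, 3/20, 1/5, 7/20]
  W: [3/10, 3/20, 1/2, 1/20]
P^2 =
  X: [9/25, 27/200, 17/50, 33/200]
  Y: [21/100, 27/100, 9/40, 59/200]
  Z: [27/100, 21/100, 61/200, 43/200]
  W: [27/100, 21/100, 43/200, 61/200]
P^3 =
  X: [51/200, 453/2000, 49/200, 547/2000]
  Y: [39/125, 351/2000, 61/200, 83/400]
  Z: [36/125, 393/2000, 34/125, 487/2000]
  W: [36/125, 393/2000, 299/1000, 433/2000]
P^4 =
  X: [2943/10000, 1911/10000, 5839/20000, 4453/20000]
  Y: [2727/10000, 4209/20000, 1321/5000, 5053/20000]
  Z: [2817/10000, 4047/20000, 2783/10000, 4753/20000]
  W: [2817/10000, 4047/20000, 1351/5000, 983/4000]
P^5 =
  X: [873/3125, 40893/200000, 27119/100000, 48997/200000]
  Y: [5751/20000, 19713/100000, 56641/200000, 46423/200000]
  Z: [28413/100000, 20019/100000, 55489/200000, 47647/200000]
  W: [28413/100000, 20019/100000, 2239/8000, 47161/200000]

(P^5)[Y -> Z] = 56641/200000

Answer: 56641/200000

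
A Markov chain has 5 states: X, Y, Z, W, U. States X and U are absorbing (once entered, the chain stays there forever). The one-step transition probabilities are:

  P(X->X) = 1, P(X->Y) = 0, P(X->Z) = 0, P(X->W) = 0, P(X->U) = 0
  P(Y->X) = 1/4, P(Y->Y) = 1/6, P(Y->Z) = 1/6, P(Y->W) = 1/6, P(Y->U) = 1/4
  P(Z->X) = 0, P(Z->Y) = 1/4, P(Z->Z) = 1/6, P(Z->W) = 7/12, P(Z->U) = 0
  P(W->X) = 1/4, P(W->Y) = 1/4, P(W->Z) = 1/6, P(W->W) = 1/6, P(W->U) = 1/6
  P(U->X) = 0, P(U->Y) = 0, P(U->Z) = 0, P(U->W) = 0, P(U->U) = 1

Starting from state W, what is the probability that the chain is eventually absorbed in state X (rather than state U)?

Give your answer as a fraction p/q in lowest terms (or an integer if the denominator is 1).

Answer: 195/343

Derivation:
Let a_i = P(absorbed in X | start in state i).
Boundary conditions: a_X = 1, a_U = 0.
For each transient state i, a_i = sum_j P(i->j) * a_j:
  a_Y = 1/4*a_X + 1/6*a_Y + 1/6*a_Z + 1/6*a_W + 1/4*a_U
  a_Z = 0*a_X + 1/4*a_Y + 1/6*a_Z + 7/12*a_W + 0*a_U
  a_W = 1/4*a_X + 1/4*a_Y + 1/6*a_Z + 1/6*a_W + 1/6*a_U

Substituting a_X = 1 and a_U = 0, rearrange to (I - Q) a = r where r[i] = P(i -> X):
  [5/6, -1/6, -1/6] . (a_Y, a_Z, a_W) = 1/4
  [-1/4, 5/6, -7/12] . (a_Y, a_Z, a_W) = 0
  [-1/4, -1/6, 5/6] . (a_Y, a_Z, a_W) = 1/4

Solving yields:
  a_Y = 180/343
  a_Z = 381/686
  a_W = 195/343

Starting state is W, so the absorption probability is a_W = 195/343.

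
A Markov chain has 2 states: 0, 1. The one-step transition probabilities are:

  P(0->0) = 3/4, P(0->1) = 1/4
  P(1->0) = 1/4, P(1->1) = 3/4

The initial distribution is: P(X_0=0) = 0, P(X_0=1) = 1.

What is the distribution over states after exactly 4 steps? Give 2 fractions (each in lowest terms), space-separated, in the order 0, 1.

Answer: 15/32 17/32

Derivation:
Propagating the distribution step by step (d_{t+1} = d_t * P):
d_0 = (0=0, 1=1)
  d_1[0] = 0*3/4 + 1*1/4 = 1/4
  d_1[1] = 0*1/4 + 1*3/4 = 3/4
d_1 = (0=1/4, 1=3/4)
  d_2[0] = 1/4*3/4 + 3/4*1/4 = 3/8
  d_2[1] = 1/4*1/4 + 3/4*3/4 = 5/8
d_2 = (0=3/8, 1=5/8)
  d_3[0] = 3/8*3/4 + 5/8*1/4 = 7/16
  d_3[1] = 3/8*1/4 + 5/8*3/4 = 9/16
d_3 = (0=7/16, 1=9/16)
  d_4[0] = 7/16*3/4 + 9/16*1/4 = 15/32
  d_4[1] = 7/16*1/4 + 9/16*3/4 = 17/32
d_4 = (0=15/32, 1=17/32)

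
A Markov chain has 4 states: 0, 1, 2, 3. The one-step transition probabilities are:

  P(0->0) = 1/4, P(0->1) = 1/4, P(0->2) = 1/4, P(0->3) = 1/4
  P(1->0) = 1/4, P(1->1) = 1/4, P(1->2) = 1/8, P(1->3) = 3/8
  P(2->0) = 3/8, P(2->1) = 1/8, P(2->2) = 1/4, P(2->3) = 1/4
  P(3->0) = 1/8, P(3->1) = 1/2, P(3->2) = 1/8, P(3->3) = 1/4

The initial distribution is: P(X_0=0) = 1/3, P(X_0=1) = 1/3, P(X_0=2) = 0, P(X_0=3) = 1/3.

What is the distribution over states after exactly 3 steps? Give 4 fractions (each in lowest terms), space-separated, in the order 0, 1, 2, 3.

Propagating the distribution step by step (d_{t+1} = d_t * P):
d_0 = (0=1/3, 1=1/3, 2=0, 3=1/3)
  d_1[0] = 1/3*1/4 + 1/3*1/4 + 0*3/8 + 1/3*1/8 = 5/24
  d_1[1] = 1/3*1/4 + 1/3*1/4 + 0*1/8 + 1/3*1/2 = 1/3
  d_1[2] = 1/3*1/4 + 1/3*1/8 + 0*1/4 + 1/3*1/8 = 1/6
  d_1[3] = 1/3*1/4 + 1/3*3/8 + 0*1/4 + 1/3*1/4 = 7/24
d_1 = (0=5/24, 1=1/3, 2=1/6, 3=7/24)
  d_2[0] = 5/24*1/4 + 1/3*1/4 + 1/6*3/8 + 7/24*1/8 = 15/64
  d_2[1] = 5/24*1/4 + 1/3*1/4 + 1/6*1/8 + 7/24*1/2 = 29/96
  d_2[2] = 5/24*1/4 + 1/3*1/8 + 1/6*1/4 + 7/24*1/8 = 11/64
  d_2[3] = 5/24*1/4 + 1/3*3/8 + 1/6*1/4 + 7/24*1/4 = 7/24
d_2 = (0=15/64, 1=29/96, 2=11/64, 3=7/24)
  d_3[0] = 15/64*1/4 + 29/96*1/4 + 11/64*3/8 + 7/24*1/8 = 361/1536
  d_3[1] = 15/64*1/4 + 29/96*1/4 + 11/64*1/8 + 7/24*1/2 = 463/1536
  d_3[2] = 15/64*1/4 + 29/96*1/8 + 11/64*1/4 + 7/24*1/8 = 45/256
  d_3[3] = 15/64*1/4 + 29/96*3/8 + 11/64*1/4 + 7/24*1/4 = 221/768
d_3 = (0=361/1536, 1=463/1536, 2=45/256, 3=221/768)

Answer: 361/1536 463/1536 45/256 221/768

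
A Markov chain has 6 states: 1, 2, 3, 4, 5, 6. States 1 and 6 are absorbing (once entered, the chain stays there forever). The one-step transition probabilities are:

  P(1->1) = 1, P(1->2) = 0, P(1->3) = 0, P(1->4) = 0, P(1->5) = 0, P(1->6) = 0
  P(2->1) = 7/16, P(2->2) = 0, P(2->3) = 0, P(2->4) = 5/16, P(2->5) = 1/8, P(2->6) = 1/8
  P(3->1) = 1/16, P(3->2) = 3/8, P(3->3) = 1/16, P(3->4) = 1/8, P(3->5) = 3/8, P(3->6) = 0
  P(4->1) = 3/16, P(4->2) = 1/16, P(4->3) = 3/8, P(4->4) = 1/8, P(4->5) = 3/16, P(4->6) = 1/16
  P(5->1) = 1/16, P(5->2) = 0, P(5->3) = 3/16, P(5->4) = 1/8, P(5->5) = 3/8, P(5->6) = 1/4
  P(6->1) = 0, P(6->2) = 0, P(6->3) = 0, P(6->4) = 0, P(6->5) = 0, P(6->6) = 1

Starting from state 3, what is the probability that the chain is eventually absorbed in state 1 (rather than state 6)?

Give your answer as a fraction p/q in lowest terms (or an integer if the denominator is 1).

Let a_i = P(absorbed in 1 | start in state i).
Boundary conditions: a_1 = 1, a_6 = 0.
For each transient state i, a_i = sum_j P(i->j) * a_j:
  a_2 = 7/16*a_1 + 0*a_2 + 0*a_3 + 5/16*a_4 + 1/8*a_5 + 1/8*a_6
  a_3 = 1/16*a_1 + 3/8*a_2 + 1/16*a_3 + 1/8*a_4 + 3/8*a_5 + 0*a_6
  a_4 = 3/16*a_1 + 1/16*a_2 + 3/8*a_3 + 1/8*a_4 + 3/16*a_5 + 1/16*a_6
  a_5 = 1/16*a_1 + 0*a_2 + 3/16*a_3 + 1/8*a_4 + 3/8*a_5 + 1/4*a_6

Substituting a_1 = 1 and a_6 = 0, rearrange to (I - Q) a = r where r[i] = P(i -> 1):
  [1, 0, -5/16, -1/8] . (a_2, a_3, a_4, a_5) = 7/16
  [-3/8, 15/16, -1/8, -3/8] . (a_2, a_3, a_4, a_5) = 1/16
  [-1/16, -3/8, 7/8, -3/16] . (a_2, a_3, a_4, a_5) = 3/16
  [0, -3/16, -1/8, 5/8] . (a_2, a_3, a_4, a_5) = 1/16

Solving yields:
  a_2 = 2381/3553
  a_3 = 29/51
  a_4 = 2093/3553
  a_5 = 1380/3553

Starting state is 3, so the absorption probability is a_3 = 29/51.

Answer: 29/51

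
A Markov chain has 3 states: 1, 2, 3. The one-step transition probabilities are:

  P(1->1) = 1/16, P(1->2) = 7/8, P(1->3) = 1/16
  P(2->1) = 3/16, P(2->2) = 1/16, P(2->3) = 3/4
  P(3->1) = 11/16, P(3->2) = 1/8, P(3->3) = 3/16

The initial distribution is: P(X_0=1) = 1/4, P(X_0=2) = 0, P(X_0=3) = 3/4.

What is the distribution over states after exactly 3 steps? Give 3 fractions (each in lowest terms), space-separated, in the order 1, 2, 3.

Answer: 637/2048 995/4096 1827/4096

Derivation:
Propagating the distribution step by step (d_{t+1} = d_t * P):
d_0 = (1=1/4, 2=0, 3=3/4)
  d_1[1] = 1/4*1/16 + 0*3/16 + 3/4*11/16 = 17/32
  d_1[2] = 1/4*7/8 + 0*1/16 + 3/4*1/8 = 5/16
  d_1[3] = 1/4*1/16 + 0*3/4 + 3/4*3/16 = 5/32
d_1 = (1=17/32, 2=5/16, 3=5/32)
  d_2[1] = 17/32*1/16 + 5/16*3/16 + 5/32*11/16 = 51/256
  d_2[2] = 17/32*7/8 + 5/16*1/16 + 5/32*1/8 = 129/256
  d_2[3] = 17/32*1/16 + 5/16*3/4 + 5/32*3/16 = 19/64
d_2 = (1=51/256, 2=129/256, 3=19/64)
  d_3[1] = 51/256*1/16 + 129/256*3/16 + 19/64*11/16 = 637/2048
  d_3[2] = 51/256*7/8 + 129/256*1/16 + 19/64*1/8 = 995/4096
  d_3[3] = 51/256*1/16 + 129/256*3/4 + 19/64*3/16 = 1827/4096
d_3 = (1=637/2048, 2=995/4096, 3=1827/4096)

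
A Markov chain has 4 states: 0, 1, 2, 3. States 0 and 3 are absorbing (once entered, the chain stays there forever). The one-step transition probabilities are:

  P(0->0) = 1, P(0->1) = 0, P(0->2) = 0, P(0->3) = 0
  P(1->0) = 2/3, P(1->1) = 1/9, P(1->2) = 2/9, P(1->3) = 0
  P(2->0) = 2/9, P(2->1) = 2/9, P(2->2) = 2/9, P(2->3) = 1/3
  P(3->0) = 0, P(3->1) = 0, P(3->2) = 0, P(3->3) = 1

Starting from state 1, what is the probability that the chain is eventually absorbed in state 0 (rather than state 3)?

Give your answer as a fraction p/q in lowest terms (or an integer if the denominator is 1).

Let a_i = P(absorbed in 0 | start in state i).
Boundary conditions: a_0 = 1, a_3 = 0.
For each transient state i, a_i = sum_j P(i->j) * a_j:
  a_1 = 2/3*a_0 + 1/9*a_1 + 2/9*a_2 + 0*a_3
  a_2 = 2/9*a_0 + 2/9*a_1 + 2/9*a_2 + 1/3*a_3

Substituting a_0 = 1 and a_3 = 0, rearrange to (I - Q) a = r where r[i] = P(i -> 0):
  [8/9, -2/9] . (a_1, a_2) = 2/3
  [-2/9, 7/9] . (a_1, a_2) = 2/9

Solving yields:
  a_1 = 23/26
  a_2 = 7/13

Starting state is 1, so the absorption probability is a_1 = 23/26.

Answer: 23/26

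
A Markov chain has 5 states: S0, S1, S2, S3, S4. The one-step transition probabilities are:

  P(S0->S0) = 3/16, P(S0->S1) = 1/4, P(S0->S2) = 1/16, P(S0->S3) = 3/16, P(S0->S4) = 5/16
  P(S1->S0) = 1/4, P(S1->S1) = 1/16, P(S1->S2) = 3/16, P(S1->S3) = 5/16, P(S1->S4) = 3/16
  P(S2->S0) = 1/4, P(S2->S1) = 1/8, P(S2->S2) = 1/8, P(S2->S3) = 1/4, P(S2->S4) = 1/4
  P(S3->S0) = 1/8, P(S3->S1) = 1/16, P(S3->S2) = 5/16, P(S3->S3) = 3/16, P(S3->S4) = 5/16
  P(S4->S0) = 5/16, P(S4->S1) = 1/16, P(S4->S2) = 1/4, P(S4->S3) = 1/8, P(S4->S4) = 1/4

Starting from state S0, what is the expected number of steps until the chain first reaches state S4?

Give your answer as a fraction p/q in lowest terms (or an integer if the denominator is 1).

Let h_i = expected steps to first reach S4 from state i.
Boundary: h_S4 = 0.
First-step equations for the other states:
  h_S0 = 1 + 3/16*h_S0 + 1/4*h_S1 + 1/16*h_S2 + 3/16*h_S3 + 5/16*h_S4
  h_S1 = 1 + 1/4*h_S0 + 1/16*h_S1 + 3/16*h_S2 + 5/16*h_S3 + 3/16*h_S4
  h_S2 = 1 + 1/4*h_S0 + 1/8*h_S1 + 1/8*h_S2 + 1/4*h_S3 + 1/4*h_S4
  h_S3 = 1 + 1/8*h_S0 + 1/16*h_S1 + 5/16*h_S2 + 3/16*h_S3 + 5/16*h_S4

Substituting h_S4 = 0 and rearranging gives the linear system (I - Q) h = 1:
  [13/16, -1/4, -1/16, -3/16] . (h_S0, h_S1, h_S2, h_S3) = 1
  [-1/4, 15/16, -3/16, -5/16] . (h_S0, h_S1, h_S2, h_S3) = 1
  [-1/4, -1/8, 7/8, -1/4] . (h_S0, h_S1, h_S2, h_S3) = 1
  [-1/8, -1/16, -5/16, 13/16] . (h_S0, h_S1, h_S2, h_S3) = 1

Solving yields:
  h_S0 = 233/66
  h_S1 = 431/110
  h_S2 = 245/66
  h_S3 = 578/165

Starting state is S0, so the expected hitting time is h_S0 = 233/66.

Answer: 233/66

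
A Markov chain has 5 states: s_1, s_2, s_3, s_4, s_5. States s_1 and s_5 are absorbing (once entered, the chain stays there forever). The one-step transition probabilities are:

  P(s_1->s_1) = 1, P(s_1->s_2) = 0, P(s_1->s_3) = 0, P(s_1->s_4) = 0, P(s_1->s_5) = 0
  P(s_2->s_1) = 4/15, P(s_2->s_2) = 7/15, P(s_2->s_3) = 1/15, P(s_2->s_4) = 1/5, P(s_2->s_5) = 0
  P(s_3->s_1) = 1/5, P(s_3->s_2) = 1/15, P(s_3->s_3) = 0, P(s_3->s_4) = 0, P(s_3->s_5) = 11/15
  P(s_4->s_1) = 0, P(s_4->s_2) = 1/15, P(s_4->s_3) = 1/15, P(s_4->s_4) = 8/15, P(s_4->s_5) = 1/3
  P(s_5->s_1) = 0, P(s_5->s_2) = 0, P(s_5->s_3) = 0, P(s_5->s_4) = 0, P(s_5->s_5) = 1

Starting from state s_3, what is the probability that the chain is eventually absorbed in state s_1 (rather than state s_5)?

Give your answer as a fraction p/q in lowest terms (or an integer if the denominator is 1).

Answer: 187/785

Derivation:
Let a_i = P(absorbed in s_1 | start in state i).
Boundary conditions: a_s_1 = 1, a_s_5 = 0.
For each transient state i, a_i = sum_j P(i->j) * a_j:
  a_s_2 = 4/15*a_s_1 + 7/15*a_s_2 + 1/15*a_s_3 + 1/5*a_s_4 + 0*a_s_5
  a_s_3 = 1/5*a_s_1 + 1/15*a_s_2 + 0*a_s_3 + 0*a_s_4 + 11/15*a_s_5
  a_s_4 = 0*a_s_1 + 1/15*a_s_2 + 1/15*a_s_3 + 8/15*a_s_4 + 1/3*a_s_5

Substituting a_s_1 = 1 and a_s_5 = 0, rearrange to (I - Q) a = r where r[i] = P(i -> s_1):
  [8/15, -1/15, -1/5] . (a_s_2, a_s_3, a_s_4) = 4/15
  [-1/15, 1, 0] . (a_s_2, a_s_3, a_s_4) = 1/5
  [-1/15, -1/15, 7/15] . (a_s_2, a_s_3, a_s_4) = 0

Solving yields:
  a_s_2 = 90/157
  a_s_3 = 187/785
  a_s_4 = 91/785

Starting state is s_3, so the absorption probability is a_s_3 = 187/785.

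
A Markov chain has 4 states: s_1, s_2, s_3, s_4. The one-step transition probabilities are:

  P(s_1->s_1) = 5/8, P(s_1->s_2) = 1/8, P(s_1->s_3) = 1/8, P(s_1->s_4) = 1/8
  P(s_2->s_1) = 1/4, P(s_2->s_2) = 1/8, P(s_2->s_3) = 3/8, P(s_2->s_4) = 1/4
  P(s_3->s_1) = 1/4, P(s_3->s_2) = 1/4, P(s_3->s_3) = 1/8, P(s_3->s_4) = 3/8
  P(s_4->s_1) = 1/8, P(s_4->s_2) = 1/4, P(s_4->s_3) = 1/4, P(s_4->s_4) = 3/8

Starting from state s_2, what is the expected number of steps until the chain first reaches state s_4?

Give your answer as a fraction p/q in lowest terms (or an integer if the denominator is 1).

Answer: 400/91

Derivation:
Let h_i = expected steps to first reach s_4 from state i.
Boundary: h_s_4 = 0.
First-step equations for the other states:
  h_s_1 = 1 + 5/8*h_s_1 + 1/8*h_s_2 + 1/8*h_s_3 + 1/8*h_s_4
  h_s_2 = 1 + 1/4*h_s_1 + 1/8*h_s_2 + 3/8*h_s_3 + 1/4*h_s_4
  h_s_3 = 1 + 1/4*h_s_1 + 1/4*h_s_2 + 1/8*h_s_3 + 3/8*h_s_4

Substituting h_s_4 = 0 and rearranging gives the linear system (I - Q) h = 1:
  [3/8, -1/8, -1/8] . (h_s_1, h_s_2, h_s_3) = 1
  [-1/4, 7/8, -3/8] . (h_s_1, h_s_2, h_s_3) = 1
  [-1/4, -1/4, 7/8] . (h_s_1, h_s_2, h_s_3) = 1

Solving yields:
  h_s_1 = 496/91
  h_s_2 = 400/91
  h_s_3 = 360/91

Starting state is s_2, so the expected hitting time is h_s_2 = 400/91.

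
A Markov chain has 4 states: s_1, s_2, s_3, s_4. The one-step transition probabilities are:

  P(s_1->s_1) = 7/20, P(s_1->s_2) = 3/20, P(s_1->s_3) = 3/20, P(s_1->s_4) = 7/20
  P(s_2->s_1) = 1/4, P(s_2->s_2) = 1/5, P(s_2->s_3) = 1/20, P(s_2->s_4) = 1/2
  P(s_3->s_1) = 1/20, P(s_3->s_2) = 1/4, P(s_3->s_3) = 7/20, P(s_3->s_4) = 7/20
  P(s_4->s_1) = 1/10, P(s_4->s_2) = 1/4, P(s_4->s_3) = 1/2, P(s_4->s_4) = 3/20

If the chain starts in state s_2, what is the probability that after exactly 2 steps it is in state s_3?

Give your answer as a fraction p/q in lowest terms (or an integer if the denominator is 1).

Computing P^2 by repeated multiplication:
P^1 =
  s_1: [7/20, 3/20, 3/20, 7/20]
  s_2: [1/4, 1/5, 1/20, 1/2]
  s_3: [1/20, 1/4, 7/20, 7/20]
  s_4: [1/10, 1/4, 1/2, 3/20]
P^2 =
  s_1: [81/400, 83/400, 23/80, 121/400]
  s_2: [19/100, 43/200, 63/200, 7/25]
  s_3: [53/400, 93/400, 127/400, 127/400]
  s_4: [11/80, 91/400, 111/400, 143/400]

(P^2)[s_2 -> s_3] = 63/200

Answer: 63/200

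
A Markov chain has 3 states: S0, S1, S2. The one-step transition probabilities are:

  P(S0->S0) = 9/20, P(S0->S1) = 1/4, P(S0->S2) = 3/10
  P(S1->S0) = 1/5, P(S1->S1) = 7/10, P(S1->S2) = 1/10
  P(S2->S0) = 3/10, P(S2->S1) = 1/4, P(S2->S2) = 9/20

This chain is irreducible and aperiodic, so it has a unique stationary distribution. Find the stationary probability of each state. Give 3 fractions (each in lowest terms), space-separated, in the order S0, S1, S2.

Answer: 56/187 5/11 46/187

Derivation:
The stationary distribution satisfies pi = pi * P, i.e.:
  pi_S0 = 9/20*pi_S0 + 1/5*pi_S1 + 3/10*pi_S2
  pi_S1 = 1/4*pi_S0 + 7/10*pi_S1 + 1/4*pi_S2
  pi_S2 = 3/10*pi_S0 + 1/10*pi_S1 + 9/20*pi_S2
with normalization: pi_S0 + pi_S1 + pi_S2 = 1.

Using the first 2 balance equations plus normalization, the linear system A*pi = b is:
  [-11/20, 1/5, 3/10] . pi = 0
  [1/4, -3/10, 1/4] . pi = 0
  [1, 1, 1] . pi = 1

Solving yields:
  pi_S0 = 56/187
  pi_S1 = 5/11
  pi_S2 = 46/187

Verification (pi * P):
  56/187*9/20 + 5/11*1/5 + 46/187*3/10 = 56/187 = pi_S0  (ok)
  56/187*1/4 + 5/11*7/10 + 46/187*1/4 = 5/11 = pi_S1  (ok)
  56/187*3/10 + 5/11*1/10 + 46/187*9/20 = 46/187 = pi_S2  (ok)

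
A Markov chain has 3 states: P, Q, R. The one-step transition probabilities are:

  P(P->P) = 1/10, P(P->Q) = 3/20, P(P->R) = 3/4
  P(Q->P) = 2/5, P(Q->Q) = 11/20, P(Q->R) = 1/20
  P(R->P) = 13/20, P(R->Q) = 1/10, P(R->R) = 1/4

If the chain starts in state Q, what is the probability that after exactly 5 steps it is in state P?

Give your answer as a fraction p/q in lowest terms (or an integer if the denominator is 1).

Computing P^5 by repeated multiplication:
P^1 =
  P: [1/10, 3/20, 3/4]
  Q: [2/5, 11/20, 1/20]
  R: [13/20, 1/10, 1/4]
P^2 =
  P: [223/400, 69/400, 27/100]
  Q: [117/400, 147/400, 17/50]
  R: [107/400, 71/400, 111/200]
P^3 =
  P: [1201/4000, 411/2000, 1977/4000]
  Q: [1589/4000, 7/25, 1291/4000]
  R: [917/2000, 773/4000, 1393/4000]
P^4 =
  P: [34679/80000, 16599/80000, 14361/40000]
  Q: [28921/80000, 19669/80000, 3141/8000]
  R: [27961/80000, 16791/80000, 2203/5000]
P^5 =
  P: [35971/100000, 34407/160000, 340197/800000]
  Q: [155881/400000, 182971/800000, 305267/800000]
  R: [324237/800000, 8477/40000, 306223/800000]

(P^5)[Q -> P] = 155881/400000

Answer: 155881/400000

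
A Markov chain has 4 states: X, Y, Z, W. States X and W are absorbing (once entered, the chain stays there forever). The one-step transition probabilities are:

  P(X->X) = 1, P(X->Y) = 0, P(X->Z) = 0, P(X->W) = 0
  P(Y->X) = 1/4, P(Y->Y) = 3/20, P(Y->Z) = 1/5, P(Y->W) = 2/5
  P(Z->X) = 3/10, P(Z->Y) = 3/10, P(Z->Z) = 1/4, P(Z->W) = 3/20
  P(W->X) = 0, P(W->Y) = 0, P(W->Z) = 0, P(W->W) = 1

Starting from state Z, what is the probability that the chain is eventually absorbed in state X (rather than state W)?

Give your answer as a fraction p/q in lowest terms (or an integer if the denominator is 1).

Let a_i = P(absorbed in X | start in state i).
Boundary conditions: a_X = 1, a_W = 0.
For each transient state i, a_i = sum_j P(i->j) * a_j:
  a_Y = 1/4*a_X + 3/20*a_Y + 1/5*a_Z + 2/5*a_W
  a_Z = 3/10*a_X + 3/10*a_Y + 1/4*a_Z + 3/20*a_W

Substituting a_X = 1 and a_W = 0, rearrange to (I - Q) a = r where r[i] = P(i -> X):
  [17/20, -1/5] . (a_Y, a_Z) = 1/4
  [-3/10, 3/4] . (a_Y, a_Z) = 3/10

Solving yields:
  a_Y = 3/7
  a_Z = 4/7

Starting state is Z, so the absorption probability is a_Z = 4/7.

Answer: 4/7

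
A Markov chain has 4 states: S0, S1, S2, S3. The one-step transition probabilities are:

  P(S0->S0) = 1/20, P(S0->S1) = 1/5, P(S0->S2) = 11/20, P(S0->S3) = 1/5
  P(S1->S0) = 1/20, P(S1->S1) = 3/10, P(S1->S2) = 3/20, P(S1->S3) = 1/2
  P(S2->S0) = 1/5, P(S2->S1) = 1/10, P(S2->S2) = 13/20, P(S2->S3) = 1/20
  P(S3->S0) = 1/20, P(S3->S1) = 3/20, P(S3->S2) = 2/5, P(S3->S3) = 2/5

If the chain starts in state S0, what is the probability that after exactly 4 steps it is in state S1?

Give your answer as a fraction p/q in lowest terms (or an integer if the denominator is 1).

Computing P^4 by repeated multiplication:
P^1 =
  S0: [1/20, 1/5, 11/20, 1/5]
  S1: [1/20, 3/10, 3/20, 1/2]
  S2: [1/5, 1/10, 13/20, 1/20]
  S3: [1/20, 3/20, 2/5, 2/5]
P^2 =
  S0: [53/400, 31/200, 99/200, 87/400]
  S1: [29/400, 19/100, 37/100, 147/400]
  S2: [59/400, 57/400, 227/400, 57/400]
  S3: [11/100, 31/200, 47/100, 53/200]
P^3 =
  S0: [497/4000, 1241/8000, 4039/8000, 863/4000]
  S1: [211/2000, 1309/8000, 3647/8000, 11/40]
  S2: [1081/8000, 1203/8000, 4227/8000, 1489/8000]
  S3: [241/2000, 621/4000, 1981/4000, 229/1000]
P^4 =
  S0: [20117/160000, 12339/80000, 20243/40000, 34233/160000]
  S1: [18941/160000, 6281/40000, 39111/80000, 37713/160000]
  S2: [20681/160000, 24463/160000, 82363/160000, 32493/160000]
  S3: [9943/80000, 3091/20000, 20123/40000, 17447/80000]

(P^4)[S0 -> S1] = 12339/80000

Answer: 12339/80000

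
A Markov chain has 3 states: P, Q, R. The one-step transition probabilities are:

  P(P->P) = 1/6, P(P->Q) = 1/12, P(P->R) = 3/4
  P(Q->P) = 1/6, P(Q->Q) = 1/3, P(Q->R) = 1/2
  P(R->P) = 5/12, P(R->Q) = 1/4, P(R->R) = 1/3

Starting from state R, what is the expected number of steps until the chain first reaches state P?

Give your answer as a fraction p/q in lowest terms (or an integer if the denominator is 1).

Answer: 66/23

Derivation:
Let h_i = expected steps to first reach P from state i.
Boundary: h_P = 0.
First-step equations for the other states:
  h_Q = 1 + 1/6*h_P + 1/3*h_Q + 1/2*h_R
  h_R = 1 + 5/12*h_P + 1/4*h_Q + 1/3*h_R

Substituting h_P = 0 and rearranging gives the linear system (I - Q) h = 1:
  [2/3, -1/2] . (h_Q, h_R) = 1
  [-1/4, 2/3] . (h_Q, h_R) = 1

Solving yields:
  h_Q = 84/23
  h_R = 66/23

Starting state is R, so the expected hitting time is h_R = 66/23.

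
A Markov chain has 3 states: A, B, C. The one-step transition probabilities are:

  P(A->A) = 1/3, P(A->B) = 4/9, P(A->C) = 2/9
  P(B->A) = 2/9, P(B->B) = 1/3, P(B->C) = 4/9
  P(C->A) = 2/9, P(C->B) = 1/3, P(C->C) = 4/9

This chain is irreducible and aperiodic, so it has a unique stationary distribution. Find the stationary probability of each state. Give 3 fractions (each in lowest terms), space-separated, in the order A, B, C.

Answer: 1/4 13/36 7/18

Derivation:
The stationary distribution satisfies pi = pi * P, i.e.:
  pi_A = 1/3*pi_A + 2/9*pi_B + 2/9*pi_C
  pi_B = 4/9*pi_A + 1/3*pi_B + 1/3*pi_C
  pi_C = 2/9*pi_A + 4/9*pi_B + 4/9*pi_C
with normalization: pi_A + pi_B + pi_C = 1.

Using the first 2 balance equations plus normalization, the linear system A*pi = b is:
  [-2/3, 2/9, 2/9] . pi = 0
  [4/9, -2/3, 1/3] . pi = 0
  [1, 1, 1] . pi = 1

Solving yields:
  pi_A = 1/4
  pi_B = 13/36
  pi_C = 7/18

Verification (pi * P):
  1/4*1/3 + 13/36*2/9 + 7/18*2/9 = 1/4 = pi_A  (ok)
  1/4*4/9 + 13/36*1/3 + 7/18*1/3 = 13/36 = pi_B  (ok)
  1/4*2/9 + 13/36*4/9 + 7/18*4/9 = 7/18 = pi_C  (ok)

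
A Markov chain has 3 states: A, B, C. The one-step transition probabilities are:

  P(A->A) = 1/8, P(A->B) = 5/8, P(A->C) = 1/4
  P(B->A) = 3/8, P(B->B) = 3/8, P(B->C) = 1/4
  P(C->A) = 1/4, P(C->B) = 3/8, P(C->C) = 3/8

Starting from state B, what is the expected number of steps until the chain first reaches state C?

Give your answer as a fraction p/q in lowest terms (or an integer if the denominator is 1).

Answer: 4

Derivation:
Let h_i = expected steps to first reach C from state i.
Boundary: h_C = 0.
First-step equations for the other states:
  h_A = 1 + 1/8*h_A + 5/8*h_B + 1/4*h_C
  h_B = 1 + 3/8*h_A + 3/8*h_B + 1/4*h_C

Substituting h_C = 0 and rearranging gives the linear system (I - Q) h = 1:
  [7/8, -5/8] . (h_A, h_B) = 1
  [-3/8, 5/8] . (h_A, h_B) = 1

Solving yields:
  h_A = 4
  h_B = 4

Starting state is B, so the expected hitting time is h_B = 4.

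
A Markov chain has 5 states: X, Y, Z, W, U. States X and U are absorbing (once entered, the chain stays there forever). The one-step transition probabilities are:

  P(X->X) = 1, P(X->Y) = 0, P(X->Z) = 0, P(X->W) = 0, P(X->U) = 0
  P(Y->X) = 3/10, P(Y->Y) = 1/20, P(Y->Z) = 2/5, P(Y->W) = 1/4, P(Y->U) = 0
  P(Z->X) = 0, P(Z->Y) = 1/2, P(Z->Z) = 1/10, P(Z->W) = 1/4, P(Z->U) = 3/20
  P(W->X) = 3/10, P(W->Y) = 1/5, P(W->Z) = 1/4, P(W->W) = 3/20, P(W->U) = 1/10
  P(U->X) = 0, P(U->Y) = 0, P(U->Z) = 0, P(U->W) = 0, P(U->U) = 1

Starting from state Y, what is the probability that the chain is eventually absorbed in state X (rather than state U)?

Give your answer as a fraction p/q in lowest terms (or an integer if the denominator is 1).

Answer: 2466/3209

Derivation:
Let a_i = P(absorbed in X | start in state i).
Boundary conditions: a_X = 1, a_U = 0.
For each transient state i, a_i = sum_j P(i->j) * a_j:
  a_Y = 3/10*a_X + 1/20*a_Y + 2/5*a_Z + 1/4*a_W + 0*a_U
  a_Z = 0*a_X + 1/2*a_Y + 1/10*a_Z + 1/4*a_W + 3/20*a_U
  a_W = 3/10*a_X + 1/5*a_Y + 1/4*a_Z + 3/20*a_W + 1/10*a_U

Substituting a_X = 1 and a_U = 0, rearrange to (I - Q) a = r where r[i] = P(i -> X):
  [19/20, -2/5, -1/4] . (a_Y, a_Z, a_W) = 3/10
  [-1/2, 9/10, -1/4] . (a_Y, a_Z, a_W) = 0
  [-1/5, -1/4, 17/20] . (a_Y, a_Z, a_W) = 3/10

Solving yields:
  a_Y = 2466/3209
  a_Z = 2010/3209
  a_W = 2304/3209

Starting state is Y, so the absorption probability is a_Y = 2466/3209.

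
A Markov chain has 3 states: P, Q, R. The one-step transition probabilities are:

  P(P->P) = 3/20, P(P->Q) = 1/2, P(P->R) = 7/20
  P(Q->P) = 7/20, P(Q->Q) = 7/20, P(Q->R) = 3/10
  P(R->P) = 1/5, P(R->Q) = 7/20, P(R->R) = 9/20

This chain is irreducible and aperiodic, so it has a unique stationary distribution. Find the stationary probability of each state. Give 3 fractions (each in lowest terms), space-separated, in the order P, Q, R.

Answer: 101/411 53/137 151/411

Derivation:
The stationary distribution satisfies pi = pi * P, i.e.:
  pi_P = 3/20*pi_P + 7/20*pi_Q + 1/5*pi_R
  pi_Q = 1/2*pi_P + 7/20*pi_Q + 7/20*pi_R
  pi_R = 7/20*pi_P + 3/10*pi_Q + 9/20*pi_R
with normalization: pi_P + pi_Q + pi_R = 1.

Using the first 2 balance equations plus normalization, the linear system A*pi = b is:
  [-17/20, 7/20, 1/5] . pi = 0
  [1/2, -13/20, 7/20] . pi = 0
  [1, 1, 1] . pi = 1

Solving yields:
  pi_P = 101/411
  pi_Q = 53/137
  pi_R = 151/411

Verification (pi * P):
  101/411*3/20 + 53/137*7/20 + 151/411*1/5 = 101/411 = pi_P  (ok)
  101/411*1/2 + 53/137*7/20 + 151/411*7/20 = 53/137 = pi_Q  (ok)
  101/411*7/20 + 53/137*3/10 + 151/411*9/20 = 151/411 = pi_R  (ok)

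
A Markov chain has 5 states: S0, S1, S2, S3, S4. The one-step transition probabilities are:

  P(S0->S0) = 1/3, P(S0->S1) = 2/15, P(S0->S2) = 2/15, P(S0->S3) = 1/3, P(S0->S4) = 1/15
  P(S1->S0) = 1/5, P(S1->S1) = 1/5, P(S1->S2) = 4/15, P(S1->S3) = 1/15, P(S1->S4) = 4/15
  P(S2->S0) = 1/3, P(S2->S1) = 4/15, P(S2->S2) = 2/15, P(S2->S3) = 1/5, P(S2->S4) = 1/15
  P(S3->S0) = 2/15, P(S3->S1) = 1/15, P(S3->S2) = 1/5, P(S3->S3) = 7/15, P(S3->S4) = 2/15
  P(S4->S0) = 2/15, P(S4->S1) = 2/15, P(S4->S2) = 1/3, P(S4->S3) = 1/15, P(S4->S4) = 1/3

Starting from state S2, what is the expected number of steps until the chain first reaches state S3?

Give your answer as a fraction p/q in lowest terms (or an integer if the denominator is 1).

Answer: 10005/1916

Derivation:
Let h_i = expected steps to first reach S3 from state i.
Boundary: h_S3 = 0.
First-step equations for the other states:
  h_S0 = 1 + 1/3*h_S0 + 2/15*h_S1 + 2/15*h_S2 + 1/3*h_S3 + 1/15*h_S4
  h_S1 = 1 + 1/5*h_S0 + 1/5*h_S1 + 4/15*h_S2 + 1/15*h_S3 + 4/15*h_S4
  h_S2 = 1 + 1/3*h_S0 + 4/15*h_S1 + 2/15*h_S2 + 1/5*h_S3 + 1/15*h_S4
  h_S4 = 1 + 2/15*h_S0 + 2/15*h_S1 + 1/3*h_S2 + 1/15*h_S3 + 1/3*h_S4

Substituting h_S3 = 0 and rearranging gives the linear system (I - Q) h = 1:
  [2/3, -2/15, -2/15, -1/15] . (h_S0, h_S1, h_S2, h_S4) = 1
  [-1/5, 4/5, -4/15, -4/15] . (h_S0, h_S1, h_S2, h_S4) = 1
  [-1/3, -4/15, 13/15, -1/15] . (h_S0, h_S1, h_S2, h_S4) = 1
  [-2/15, -2/15, -1/3, 2/3] . (h_S0, h_S1, h_S2, h_S4) = 1

Solving yields:
  h_S0 = 4215/958
  h_S1 = 23625/3832
  h_S2 = 10005/1916
  h_S4 = 11925/1916

Starting state is S2, so the expected hitting time is h_S2 = 10005/1916.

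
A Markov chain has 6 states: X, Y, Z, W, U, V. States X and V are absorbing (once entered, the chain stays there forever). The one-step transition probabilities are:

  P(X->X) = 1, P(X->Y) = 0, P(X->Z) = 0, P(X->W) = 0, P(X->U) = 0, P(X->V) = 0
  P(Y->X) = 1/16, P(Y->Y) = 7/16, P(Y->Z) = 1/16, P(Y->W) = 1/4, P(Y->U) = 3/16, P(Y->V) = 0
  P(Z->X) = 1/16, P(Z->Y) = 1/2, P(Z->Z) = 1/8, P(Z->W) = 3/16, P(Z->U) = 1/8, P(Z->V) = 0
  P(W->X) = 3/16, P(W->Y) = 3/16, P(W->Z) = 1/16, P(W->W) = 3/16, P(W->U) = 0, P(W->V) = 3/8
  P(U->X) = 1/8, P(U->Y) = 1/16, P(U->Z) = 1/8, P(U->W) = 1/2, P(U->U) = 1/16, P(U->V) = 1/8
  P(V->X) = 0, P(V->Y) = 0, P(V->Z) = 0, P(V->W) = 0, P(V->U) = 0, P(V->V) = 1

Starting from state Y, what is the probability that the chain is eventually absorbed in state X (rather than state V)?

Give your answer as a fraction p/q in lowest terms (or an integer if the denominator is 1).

Answer: 7833/16409

Derivation:
Let a_i = P(absorbed in X | start in state i).
Boundary conditions: a_X = 1, a_V = 0.
For each transient state i, a_i = sum_j P(i->j) * a_j:
  a_Y = 1/16*a_X + 7/16*a_Y + 1/16*a_Z + 1/4*a_W + 3/16*a_U + 0*a_V
  a_Z = 1/16*a_X + 1/2*a_Y + 1/8*a_Z + 3/16*a_W + 1/8*a_U + 0*a_V
  a_W = 3/16*a_X + 3/16*a_Y + 1/16*a_Z + 3/16*a_W + 0*a_U + 3/8*a_V
  a_U = 1/8*a_X + 1/16*a_Y + 1/8*a_Z + 1/2*a_W + 1/16*a_U + 1/8*a_V

Substituting a_X = 1 and a_V = 0, rearrange to (I - Q) a = r where r[i] = P(i -> X):
  [9/16, -1/16, -1/4, -3/16] . (a_Y, a_Z, a_W, a_U) = 1/16
  [-1/2, 7/8, -3/16, -1/8] . (a_Y, a_Z, a_W, a_U) = 1/16
  [-3/16, -1/16, 13/16, 0] . (a_Y, a_Z, a_W, a_U) = 3/16
  [-1/16, -1/8, -1/2, 15/16] . (a_Y, a_Z, a_W, a_U) = 1/8

Solving yields:
  a_Y = 7833/16409
  a_Z = 131/269
  a_W = 6209/16409
  a_U = 7087/16409

Starting state is Y, so the absorption probability is a_Y = 7833/16409.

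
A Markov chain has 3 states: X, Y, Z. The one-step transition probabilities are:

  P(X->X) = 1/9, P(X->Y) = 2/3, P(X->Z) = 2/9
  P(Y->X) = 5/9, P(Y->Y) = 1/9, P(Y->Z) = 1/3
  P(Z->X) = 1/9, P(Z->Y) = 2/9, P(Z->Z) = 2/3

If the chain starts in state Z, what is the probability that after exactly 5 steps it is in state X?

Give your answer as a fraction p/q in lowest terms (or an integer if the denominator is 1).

Answer: 14129/59049

Derivation:
Computing P^5 by repeated multiplication:
P^1 =
  X: [1/9, 2/3, 2/9]
  Y: [5/9, 1/9, 1/3]
  Z: [1/9, 2/9, 2/3]
P^2 =
  X: [11/27, 16/81, 32/81]
  Y: [13/81, 37/81, 31/81]
  Z: [17/81, 20/81, 44/81]
P^3 =
  X: [145/729, 278/729, 34/81]
  Y: [229/729, 59/243, 323/729]
  Z: [161/729, 70/243, 358/729]
P^4 =
  X: [1841/6561, 1760/6561, 2960/6561]
  Y: [479/2187, 2197/6561, 2927/6561]
  Z: [523/2187, 1892/6561, 3100/6561]
P^5 =
  X: [13601/59049, 6242/19683, 26722/59049]
  Y: [15349/59049, 16673/59049, 1001/2187]
  Z: [14129/59049, 17506/59049, 3046/6561]

(P^5)[Z -> X] = 14129/59049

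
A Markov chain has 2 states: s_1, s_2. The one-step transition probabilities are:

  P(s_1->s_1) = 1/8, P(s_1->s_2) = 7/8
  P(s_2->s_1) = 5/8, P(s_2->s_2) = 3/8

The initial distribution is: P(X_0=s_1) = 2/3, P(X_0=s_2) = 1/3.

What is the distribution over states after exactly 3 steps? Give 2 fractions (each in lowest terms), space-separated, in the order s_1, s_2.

Propagating the distribution step by step (d_{t+1} = d_t * P):
d_0 = (s_1=2/3, s_2=1/3)
  d_1[s_1] = 2/3*1/8 + 1/3*5/8 = 7/24
  d_1[s_2] = 2/3*7/8 + 1/3*3/8 = 17/24
d_1 = (s_1=7/24, s_2=17/24)
  d_2[s_1] = 7/24*1/8 + 17/24*5/8 = 23/48
  d_2[s_2] = 7/24*7/8 + 17/24*3/8 = 25/48
d_2 = (s_1=23/48, s_2=25/48)
  d_3[s_1] = 23/48*1/8 + 25/48*5/8 = 37/96
  d_3[s_2] = 23/48*7/8 + 25/48*3/8 = 59/96
d_3 = (s_1=37/96, s_2=59/96)

Answer: 37/96 59/96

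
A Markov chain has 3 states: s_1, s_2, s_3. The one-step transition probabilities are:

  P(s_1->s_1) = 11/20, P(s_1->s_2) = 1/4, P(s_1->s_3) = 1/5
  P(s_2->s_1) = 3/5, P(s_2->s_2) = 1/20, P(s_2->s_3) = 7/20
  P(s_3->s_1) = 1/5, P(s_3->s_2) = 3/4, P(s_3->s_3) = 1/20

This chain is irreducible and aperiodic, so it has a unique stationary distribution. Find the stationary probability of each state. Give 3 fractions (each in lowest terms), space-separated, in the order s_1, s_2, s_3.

The stationary distribution satisfies pi = pi * P, i.e.:
  pi_s_1 = 11/20*pi_s_1 + 3/5*pi_s_2 + 1/5*pi_s_3
  pi_s_2 = 1/4*pi_s_1 + 1/20*pi_s_2 + 3/4*pi_s_3
  pi_s_3 = 1/5*pi_s_1 + 7/20*pi_s_2 + 1/20*pi_s_3
with normalization: pi_s_1 + pi_s_2 + pi_s_3 = 1.

Using the first 2 balance equations plus normalization, the linear system A*pi = b is:
  [-9/20, 3/5, 1/5] . pi = 0
  [1/4, -19/20, 3/4] . pi = 0
  [1, 1, 1] . pi = 1

Solving yields:
  pi_s_1 = 128/261
  pi_s_2 = 155/522
  pi_s_3 = 37/174

Verification (pi * P):
  128/261*11/20 + 155/522*3/5 + 37/174*1/5 = 128/261 = pi_s_1  (ok)
  128/261*1/4 + 155/522*1/20 + 37/174*3/4 = 155/522 = pi_s_2  (ok)
  128/261*1/5 + 155/522*7/20 + 37/174*1/20 = 37/174 = pi_s_3  (ok)

Answer: 128/261 155/522 37/174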